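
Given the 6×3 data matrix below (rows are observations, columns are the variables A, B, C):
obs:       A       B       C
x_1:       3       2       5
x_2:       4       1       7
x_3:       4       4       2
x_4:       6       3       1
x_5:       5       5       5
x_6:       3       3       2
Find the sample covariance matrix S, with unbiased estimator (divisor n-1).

Step 1 — column means:
  mean(A) = (3 + 4 + 4 + 6 + 5 + 3) / 6 = 25/6 = 4.1667
  mean(B) = (2 + 1 + 4 + 3 + 5 + 3) / 6 = 18/6 = 3
  mean(C) = (5 + 7 + 2 + 1 + 5 + 2) / 6 = 22/6 = 3.6667

Step 2 — sample covariance S[i,j] = (1/(n-1)) · Σ_k (x_{k,i} - mean_i) · (x_{k,j} - mean_j), with n-1 = 5.
  S[A,A] = ((-1.1667)·(-1.1667) + (-0.1667)·(-0.1667) + (-0.1667)·(-0.1667) + (1.8333)·(1.8333) + (0.8333)·(0.8333) + (-1.1667)·(-1.1667)) / 5 = 6.8333/5 = 1.3667
  S[A,B] = ((-1.1667)·(-1) + (-0.1667)·(-2) + (-0.1667)·(1) + (1.8333)·(0) + (0.8333)·(2) + (-1.1667)·(0)) / 5 = 3/5 = 0.6
  S[A,C] = ((-1.1667)·(1.3333) + (-0.1667)·(3.3333) + (-0.1667)·(-1.6667) + (1.8333)·(-2.6667) + (0.8333)·(1.3333) + (-1.1667)·(-1.6667)) / 5 = -3.6667/5 = -0.7333
  S[B,B] = ((-1)·(-1) + (-2)·(-2) + (1)·(1) + (0)·(0) + (2)·(2) + (0)·(0)) / 5 = 10/5 = 2
  S[B,C] = ((-1)·(1.3333) + (-2)·(3.3333) + (1)·(-1.6667) + (0)·(-2.6667) + (2)·(1.3333) + (0)·(-1.6667)) / 5 = -7/5 = -1.4
  S[C,C] = ((1.3333)·(1.3333) + (3.3333)·(3.3333) + (-1.6667)·(-1.6667) + (-2.6667)·(-2.6667) + (1.3333)·(1.3333) + (-1.6667)·(-1.6667)) / 5 = 27.3333/5 = 5.4667

S is symmetric (S[j,i] = S[i,j]). Assembling:

S = [[1.3667, 0.6, -0.7333],
 [0.6, 2, -1.4],
 [-0.7333, -1.4, 5.4667]]


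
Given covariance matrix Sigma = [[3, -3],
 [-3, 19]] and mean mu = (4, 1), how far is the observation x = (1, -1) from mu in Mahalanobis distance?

Step 1 — centre the observation: (x - mu) = (-3, -2).

Step 2 — invert Sigma. det(Sigma) = 3·19 - (-3)² = 48.
  Sigma^{-1} = (1/det) · [[d, -b], [-b, a]] = [[0.3958, 0.0625],
 [0.0625, 0.0625]].

Step 3 — form the quadratic (x - mu)^T · Sigma^{-1} · (x - mu):
  Sigma^{-1} · (x - mu) = (-1.3125, -0.3125).
  (x - mu)^T · [Sigma^{-1} · (x - mu)] = (-3)·(-1.3125) + (-2)·(-0.3125) = 4.5625.

Step 4 — take square root: d = √(4.5625) ≈ 2.136.

d(x, mu) = √(4.5625) ≈ 2.136


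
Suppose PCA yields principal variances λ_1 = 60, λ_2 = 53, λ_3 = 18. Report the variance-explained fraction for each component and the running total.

Step 1 — total variance = trace(Sigma) = Σ λ_i = 60 + 53 + 18 = 131.

Step 2 — fraction explained by component i = λ_i / Σ λ:
  PC1: 60/131 = 0.458
  PC2: 53/131 = 0.4046
  PC3: 18/131 = 0.1374

Step 3 — cumulative fraction after k components = (λ_1 + ... + λ_k) / Σ λ:
  k = 1: 60/131 = 0.458
  k = 2: (60 + 53)/131 = 113/131 = 0.8626
  k = 3: (60 + 53 + 18)/131 = 131/131 = 1

Summary (fraction, with percent):

explained: PC1 0.458 (45.8%), PC2 0.4046 (40.46%), PC3 0.1374 (13.74%);  cumulative: 0.458, 0.8626, 1


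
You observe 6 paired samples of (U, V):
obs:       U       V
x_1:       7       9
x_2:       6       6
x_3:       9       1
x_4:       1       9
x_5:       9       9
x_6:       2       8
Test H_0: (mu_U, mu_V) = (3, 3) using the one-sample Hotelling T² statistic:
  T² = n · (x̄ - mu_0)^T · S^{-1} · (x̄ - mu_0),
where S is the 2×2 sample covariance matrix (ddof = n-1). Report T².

Step 1 — sample mean vector:
  mean(U) = (7 + 6 + 9 + 1 + 9 + 2) / 6 = 34/6 = 5.6667
  mean(V) = (9 + 6 + 1 + 9 + 9 + 8) / 6 = 42/6 = 7
  x̄ = (5.6667, 7),  deviation x̄ - mu_0 = (5.6667, 7) - (3, 3) = (2.6667, 4).

Step 2 — sample covariance matrix, S[i,j] = (1/(n-1)) · Σ_k (x_{k,i} - mean_i) · (x_{k,j} - mean_j), divisor n-1 = 5:
  S[U,U] = ((1.3333)·(1.3333) + (0.3333)·(0.3333) + (3.3333)·(3.3333) + (-4.6667)·(-4.6667) + (3.3333)·(3.3333) + (-3.6667)·(-3.6667)) / 5 = 59.3333/5 = 11.8667
  S[U,V] = ((1.3333)·(2) + (0.3333)·(-1) + (3.3333)·(-6) + (-4.6667)·(2) + (3.3333)·(2) + (-3.6667)·(1)) / 5 = -24/5 = -4.8
  S[V,V] = ((2)·(2) + (-1)·(-1) + (-6)·(-6) + (2)·(2) + (2)·(2) + (1)·(1)) / 5 = 50/5 = 10
  S = [[11.8667, -4.8],
 [-4.8, 10]].

Step 3 — invert S. det(S) = 11.8667·10 - (-4.8)² = 95.6267.
  S^{-1} = (1/det) · [[d, -b], [-b, a]] = [[0.1046, 0.0502],
 [0.0502, 0.1241]].

Step 4 — quadratic form (x̄ - mu_0)^T · S^{-1} · (x̄ - mu_0):
  S^{-1} · (x̄ - mu_0) = (0.4796, 0.6302),
  (x̄ - mu_0)^T · [...] = (2.6667)·(0.4796) + (4)·(0.6302) = 3.8.

Step 5 — scale by n: T² = 6 · 3.8 = 22.7998.

T² ≈ 22.7998


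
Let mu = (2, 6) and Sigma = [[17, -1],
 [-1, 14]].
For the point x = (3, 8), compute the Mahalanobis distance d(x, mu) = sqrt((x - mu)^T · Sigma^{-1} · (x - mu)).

Step 1 — centre the observation: (x - mu) = (1, 2).

Step 2 — invert Sigma. det(Sigma) = 17·14 - (-1)² = 237.
  Sigma^{-1} = (1/det) · [[d, -b], [-b, a]] = [[0.0591, 0.0042],
 [0.0042, 0.0717]].

Step 3 — form the quadratic (x - mu)^T · Sigma^{-1} · (x - mu):
  Sigma^{-1} · (x - mu) = (0.0675, 0.1477).
  (x - mu)^T · [Sigma^{-1} · (x - mu)] = (1)·(0.0675) + (2)·(0.1477) = 0.3629.

Step 4 — take square root: d = √(0.3629) ≈ 0.6024.

d(x, mu) = √(0.3629) ≈ 0.6024


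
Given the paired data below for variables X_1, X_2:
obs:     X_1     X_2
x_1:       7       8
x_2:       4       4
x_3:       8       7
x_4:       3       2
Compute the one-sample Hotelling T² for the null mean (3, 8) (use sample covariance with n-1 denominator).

Step 1 — sample mean vector:
  mean(X_1) = (7 + 4 + 8 + 3) / 4 = 22/4 = 5.5
  mean(X_2) = (8 + 4 + 7 + 2) / 4 = 21/4 = 5.25
  x̄ = (5.5, 5.25),  deviation x̄ - mu_0 = (5.5, 5.25) - (3, 8) = (2.5, -2.75).

Step 2 — sample covariance matrix, S[i,j] = (1/(n-1)) · Σ_k (x_{k,i} - mean_i) · (x_{k,j} - mean_j), divisor n-1 = 3:
  S[X_1,X_1] = ((1.5)·(1.5) + (-1.5)·(-1.5) + (2.5)·(2.5) + (-2.5)·(-2.5)) / 3 = 17/3 = 5.6667
  S[X_1,X_2] = ((1.5)·(2.75) + (-1.5)·(-1.25) + (2.5)·(1.75) + (-2.5)·(-3.25)) / 3 = 18.5/3 = 6.1667
  S[X_2,X_2] = ((2.75)·(2.75) + (-1.25)·(-1.25) + (1.75)·(1.75) + (-3.25)·(-3.25)) / 3 = 22.75/3 = 7.5833
  S = [[5.6667, 6.1667],
 [6.1667, 7.5833]].

Step 3 — invert S. det(S) = 5.6667·7.5833 - (6.1667)² = 4.9444.
  S^{-1} = (1/det) · [[d, -b], [-b, a]] = [[1.5337, -1.2472],
 [-1.2472, 1.1461]].

Step 4 — quadratic form (x̄ - mu_0)^T · S^{-1} · (x̄ - mu_0):
  S^{-1} · (x̄ - mu_0) = (7.264, -6.2697),
  (x̄ - mu_0)^T · [...] = (2.5)·(7.264) + (-2.75)·(-6.2697) = 35.4017.

Step 5 — scale by n: T² = 4 · 35.4017 = 141.6067.

T² ≈ 141.6067


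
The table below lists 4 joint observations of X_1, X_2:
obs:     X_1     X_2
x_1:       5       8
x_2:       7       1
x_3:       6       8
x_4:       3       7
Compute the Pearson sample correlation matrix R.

Step 1 — column means:
  mean(X_1) = (5 + 7 + 6 + 3) / 4 = 21/4 = 5.25
  mean(X_2) = (8 + 1 + 8 + 7) / 4 = 24/4 = 6

Step 2 — sample variances and covariances s[i,j] = (1/(n-1)) · Σ_k (x_{k,i} - mean_i) · (x_{k,j} - mean_j), with n-1 = 3:
  s[X_1,X_1] = ((-0.25)·(-0.25) + (1.75)·(1.75) + (0.75)·(0.75) + (-2.25)·(-2.25)) / 3 = 8.75/3 = 2.9167
  s[X_1,X_2] = ((-0.25)·(2) + (1.75)·(-5) + (0.75)·(2) + (-2.25)·(1)) / 3 = -10/3 = -3.3333
  s[X_2,X_2] = ((2)·(2) + (-5)·(-5) + (2)·(2) + (1)·(1)) / 3 = 34/3 = 11.3333
  Sample standard deviations s_i = √(s[i,i]):
  s(X_1) = √(2.9167) = 1.7078
  s(X_2) = √(11.3333) = 3.3665

Step 3 — r_{ij} = s_{ij} / (s_i · s_j):
  r[X_1,X_1] = 1 (diagonal).
  r[X_1,X_2] = -3.3333 / (1.7078 · 3.3665) = -3.3333 / 5.7494 = -0.5798
  r[X_2,X_2] = 1 (diagonal).

R is symmetric with unit diagonal. Assembling:

R = [[1, -0.5798],
 [-0.5798, 1]]


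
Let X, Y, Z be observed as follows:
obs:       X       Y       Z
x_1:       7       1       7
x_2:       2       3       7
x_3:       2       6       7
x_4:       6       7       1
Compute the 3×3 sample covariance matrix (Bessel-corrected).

Step 1 — column means:
  mean(X) = (7 + 2 + 2 + 6) / 4 = 17/4 = 4.25
  mean(Y) = (1 + 3 + 6 + 7) / 4 = 17/4 = 4.25
  mean(Z) = (7 + 7 + 7 + 1) / 4 = 22/4 = 5.5

Step 2 — sample covariance S[i,j] = (1/(n-1)) · Σ_k (x_{k,i} - mean_i) · (x_{k,j} - mean_j), with n-1 = 3.
  S[X,X] = ((2.75)·(2.75) + (-2.25)·(-2.25) + (-2.25)·(-2.25) + (1.75)·(1.75)) / 3 = 20.75/3 = 6.9167
  S[X,Y] = ((2.75)·(-3.25) + (-2.25)·(-1.25) + (-2.25)·(1.75) + (1.75)·(2.75)) / 3 = -5.25/3 = -1.75
  S[X,Z] = ((2.75)·(1.5) + (-2.25)·(1.5) + (-2.25)·(1.5) + (1.75)·(-4.5)) / 3 = -10.5/3 = -3.5
  S[Y,Y] = ((-3.25)·(-3.25) + (-1.25)·(-1.25) + (1.75)·(1.75) + (2.75)·(2.75)) / 3 = 22.75/3 = 7.5833
  S[Y,Z] = ((-3.25)·(1.5) + (-1.25)·(1.5) + (1.75)·(1.5) + (2.75)·(-4.5)) / 3 = -16.5/3 = -5.5
  S[Z,Z] = ((1.5)·(1.5) + (1.5)·(1.5) + (1.5)·(1.5) + (-4.5)·(-4.5)) / 3 = 27/3 = 9

S is symmetric (S[j,i] = S[i,j]). Assembling:

S = [[6.9167, -1.75, -3.5],
 [-1.75, 7.5833, -5.5],
 [-3.5, -5.5, 9]]


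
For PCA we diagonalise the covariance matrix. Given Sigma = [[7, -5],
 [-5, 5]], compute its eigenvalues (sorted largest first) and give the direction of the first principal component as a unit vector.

Step 1 — characteristic polynomial of 2×2 Sigma:
  det(Sigma - λI) = λ² - trace · λ + det = 0.
  trace = 7 + 5 = 12, det = 7·5 - (-5)² = 10.
Step 2 — discriminant:
  Δ = trace² - 4·det = 144 - 40 = 104.
Step 3 — eigenvalues:
  λ = (trace ± √Δ)/2 = (12 ± 10.198)/2,
  λ_1 = 11.099,  λ_2 = 0.901.

Step 4 — unit eigenvector for λ_1: solve (Sigma - λ_1 I)v = 0. First row:
  (7 - 11.099)·v_x + (-5)·v_y = 0, i.e. (-4.099)·v_x + (-5)·v_y = 0,
  so v ∝ (b, λ_1 - a) = (-5, 4.099); multiply by -1 so the first entry is positive: u = (5, -4.099).
  ||u|| = √((5)² + (-4.099)²) = √(41.802) ≈ 6.4654,
  v_1 = u/||u|| ≈ (0.7733, -0.634) (||v_1|| = 1).

λ_1 = 11.099,  λ_2 = 0.901;  v_1 ≈ (0.7733, -0.634)


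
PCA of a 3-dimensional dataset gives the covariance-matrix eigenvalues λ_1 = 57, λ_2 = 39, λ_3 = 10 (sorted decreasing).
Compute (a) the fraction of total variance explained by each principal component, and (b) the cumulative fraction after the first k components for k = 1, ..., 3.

Step 1 — total variance = trace(Sigma) = Σ λ_i = 57 + 39 + 10 = 106.

Step 2 — fraction explained by component i = λ_i / Σ λ:
  PC1: 57/106 = 0.5377
  PC2: 39/106 = 0.3679
  PC3: 10/106 = 0.0943

Step 3 — cumulative fraction after k components = (λ_1 + ... + λ_k) / Σ λ:
  k = 1: 57/106 = 0.5377
  k = 2: (57 + 39)/106 = 96/106 = 0.9057
  k = 3: (57 + 39 + 10)/106 = 106/106 = 1

Summary (fraction, with percent):

explained: PC1 0.5377 (53.77%), PC2 0.3679 (36.79%), PC3 0.0943 (9.43%);  cumulative: 0.5377, 0.9057, 1


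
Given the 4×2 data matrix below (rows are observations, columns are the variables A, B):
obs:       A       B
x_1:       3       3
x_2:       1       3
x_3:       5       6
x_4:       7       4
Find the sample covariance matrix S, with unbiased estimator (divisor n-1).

Step 1 — column means:
  mean(A) = (3 + 1 + 5 + 7) / 4 = 16/4 = 4
  mean(B) = (3 + 3 + 6 + 4) / 4 = 16/4 = 4

Step 2 — sample covariance S[i,j] = (1/(n-1)) · Σ_k (x_{k,i} - mean_i) · (x_{k,j} - mean_j), with n-1 = 3.
  S[A,A] = ((-1)·(-1) + (-3)·(-3) + (1)·(1) + (3)·(3)) / 3 = 20/3 = 6.6667
  S[A,B] = ((-1)·(-1) + (-3)·(-1) + (1)·(2) + (3)·(0)) / 3 = 6/3 = 2
  S[B,B] = ((-1)·(-1) + (-1)·(-1) + (2)·(2) + (0)·(0)) / 3 = 6/3 = 2

S is symmetric (S[j,i] = S[i,j]). Assembling:

S = [[6.6667, 2],
 [2, 2]]


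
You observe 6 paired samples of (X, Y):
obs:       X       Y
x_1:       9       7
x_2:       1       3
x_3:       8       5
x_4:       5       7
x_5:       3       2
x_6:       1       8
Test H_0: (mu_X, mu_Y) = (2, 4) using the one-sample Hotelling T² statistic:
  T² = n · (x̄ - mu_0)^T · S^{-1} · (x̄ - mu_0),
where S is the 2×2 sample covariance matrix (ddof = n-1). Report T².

Step 1 — sample mean vector:
  mean(X) = (9 + 1 + 8 + 5 + 3 + 1) / 6 = 27/6 = 4.5
  mean(Y) = (7 + 3 + 5 + 7 + 2 + 8) / 6 = 32/6 = 5.3333
  x̄ = (4.5, 5.3333),  deviation x̄ - mu_0 = (4.5, 5.3333) - (2, 4) = (2.5, 1.3333).

Step 2 — sample covariance matrix, S[i,j] = (1/(n-1)) · Σ_k (x_{k,i} - mean_i) · (x_{k,j} - mean_j), divisor n-1 = 5:
  S[X,X] = ((4.5)·(4.5) + (-3.5)·(-3.5) + (3.5)·(3.5) + (0.5)·(0.5) + (-1.5)·(-1.5) + (-3.5)·(-3.5)) / 5 = 59.5/5 = 11.9
  S[X,Y] = ((4.5)·(1.6667) + (-3.5)·(-2.3333) + (3.5)·(-0.3333) + (0.5)·(1.6667) + (-1.5)·(-3.3333) + (-3.5)·(2.6667)) / 5 = 11/5 = 2.2
  S[Y,Y] = ((1.6667)·(1.6667) + (-2.3333)·(-2.3333) + (-0.3333)·(-0.3333) + (1.6667)·(1.6667) + (-3.3333)·(-3.3333) + (2.6667)·(2.6667)) / 5 = 29.3333/5 = 5.8667
  S = [[11.9, 2.2],
 [2.2, 5.8667]].

Step 3 — invert S. det(S) = 11.9·5.8667 - (2.2)² = 64.9733.
  S^{-1} = (1/det) · [[d, -b], [-b, a]] = [[0.0903, -0.0339],
 [-0.0339, 0.1832]].

Step 4 — quadratic form (x̄ - mu_0)^T · S^{-1} · (x̄ - mu_0):
  S^{-1} · (x̄ - mu_0) = (0.1806, 0.1596),
  (x̄ - mu_0)^T · [...] = (2.5)·(0.1806) + (1.3333)·(0.1596) = 0.6642.

Step 5 — scale by n: T² = 6 · 0.6642 = 3.9852.

T² ≈ 3.9852


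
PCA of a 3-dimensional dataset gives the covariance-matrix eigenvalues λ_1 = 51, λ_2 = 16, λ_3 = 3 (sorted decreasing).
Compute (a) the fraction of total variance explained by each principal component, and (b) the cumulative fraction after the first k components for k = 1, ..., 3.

Step 1 — total variance = trace(Sigma) = Σ λ_i = 51 + 16 + 3 = 70.

Step 2 — fraction explained by component i = λ_i / Σ λ:
  PC1: 51/70 = 0.7286
  PC2: 16/70 = 0.2286
  PC3: 3/70 = 0.0429

Step 3 — cumulative fraction after k components = (λ_1 + ... + λ_k) / Σ λ:
  k = 1: 51/70 = 0.7286
  k = 2: (51 + 16)/70 = 67/70 = 0.9571
  k = 3: (51 + 16 + 3)/70 = 70/70 = 1

Summary (fraction, with percent):

explained: PC1 0.7286 (72.86%), PC2 0.2286 (22.86%), PC3 0.0429 (4.29%);  cumulative: 0.7286, 0.9571, 1


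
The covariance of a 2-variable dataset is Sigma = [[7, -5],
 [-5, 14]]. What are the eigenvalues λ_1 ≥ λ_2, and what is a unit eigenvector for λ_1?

Step 1 — characteristic polynomial of 2×2 Sigma:
  det(Sigma - λI) = λ² - trace · λ + det = 0.
  trace = 7 + 14 = 21, det = 7·14 - (-5)² = 73.
Step 2 — discriminant:
  Δ = trace² - 4·det = 441 - 292 = 149.
Step 3 — eigenvalues:
  λ = (trace ± √Δ)/2 = (21 ± 12.2066)/2,
  λ_1 = 16.6033,  λ_2 = 4.3967.

Step 4 — unit eigenvector for λ_1: solve (Sigma - λ_1 I)v = 0. First row:
  (7 - 16.6033)·v_x + (-5)·v_y = 0, i.e. (-9.6033)·v_x + (-5)·v_y = 0,
  so v ∝ (b, λ_1 - a) = (-5, 9.6033); multiply by -1 so the first entry is positive: u = (5, -9.6033).
  ||u|| = √((5)² + (-9.6033)²) = √(117.2229) ≈ 10.827,
  v_1 = u/||u|| ≈ (0.4618, -0.887) (||v_1|| = 1).

λ_1 = 16.6033,  λ_2 = 4.3967;  v_1 ≈ (0.4618, -0.887)


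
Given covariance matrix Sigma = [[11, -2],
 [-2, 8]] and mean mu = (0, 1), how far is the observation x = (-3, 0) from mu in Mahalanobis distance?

Step 1 — centre the observation: (x - mu) = (-3, -1).

Step 2 — invert Sigma. det(Sigma) = 11·8 - (-2)² = 84.
  Sigma^{-1} = (1/det) · [[d, -b], [-b, a]] = [[0.0952, 0.0238],
 [0.0238, 0.131]].

Step 3 — form the quadratic (x - mu)^T · Sigma^{-1} · (x - mu):
  Sigma^{-1} · (x - mu) = (-0.3095, -0.2024).
  (x - mu)^T · [Sigma^{-1} · (x - mu)] = (-3)·(-0.3095) + (-1)·(-0.2024) = 1.131.

Step 4 — take square root: d = √(1.131) ≈ 1.0635.

d(x, mu) = √(1.131) ≈ 1.0635


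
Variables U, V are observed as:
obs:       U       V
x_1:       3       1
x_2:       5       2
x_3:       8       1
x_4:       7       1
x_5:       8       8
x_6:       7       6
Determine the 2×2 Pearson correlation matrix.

Step 1 — column means:
  mean(U) = (3 + 5 + 8 + 7 + 8 + 7) / 6 = 38/6 = 6.3333
  mean(V) = (1 + 2 + 1 + 1 + 8 + 6) / 6 = 19/6 = 3.1667

Step 2 — sample variances and covariances s[i,j] = (1/(n-1)) · Σ_k (x_{k,i} - mean_i) · (x_{k,j} - mean_j), with n-1 = 5:
  s[U,U] = ((-3.3333)·(-3.3333) + (-1.3333)·(-1.3333) + (1.6667)·(1.6667) + (0.6667)·(0.6667) + (1.6667)·(1.6667) + (0.6667)·(0.6667)) / 5 = 19.3333/5 = 3.8667
  s[U,V] = ((-3.3333)·(-2.1667) + (-1.3333)·(-1.1667) + (1.6667)·(-2.1667) + (0.6667)·(-2.1667) + (1.6667)·(4.8333) + (0.6667)·(2.8333)) / 5 = 13.6667/5 = 2.7333
  s[V,V] = ((-2.1667)·(-2.1667) + (-1.1667)·(-1.1667) + (-2.1667)·(-2.1667) + (-2.1667)·(-2.1667) + (4.8333)·(4.8333) + (2.8333)·(2.8333)) / 5 = 46.8333/5 = 9.3667
  Sample standard deviations s_i = √(s[i,i]):
  s(U) = √(3.8667) = 1.9664
  s(V) = √(9.3667) = 3.0605

Step 3 — r_{ij} = s_{ij} / (s_i · s_j):
  r[U,U] = 1 (diagonal).
  r[U,V] = 2.7333 / (1.9664 · 3.0605) = 2.7333 / 6.0181 = 0.4542
  r[V,V] = 1 (diagonal).

R is symmetric with unit diagonal. Assembling:

R = [[1, 0.4542],
 [0.4542, 1]]


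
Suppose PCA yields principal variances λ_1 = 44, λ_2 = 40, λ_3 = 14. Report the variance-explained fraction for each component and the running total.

Step 1 — total variance = trace(Sigma) = Σ λ_i = 44 + 40 + 14 = 98.

Step 2 — fraction explained by component i = λ_i / Σ λ:
  PC1: 44/98 = 0.449
  PC2: 40/98 = 0.4082
  PC3: 14/98 = 0.1429

Step 3 — cumulative fraction after k components = (λ_1 + ... + λ_k) / Σ λ:
  k = 1: 44/98 = 0.449
  k = 2: (44 + 40)/98 = 84/98 = 0.8571
  k = 3: (44 + 40 + 14)/98 = 98/98 = 1

Summary (fraction, with percent):

explained: PC1 0.449 (44.9%), PC2 0.4082 (40.82%), PC3 0.1429 (14.29%);  cumulative: 0.449, 0.8571, 1


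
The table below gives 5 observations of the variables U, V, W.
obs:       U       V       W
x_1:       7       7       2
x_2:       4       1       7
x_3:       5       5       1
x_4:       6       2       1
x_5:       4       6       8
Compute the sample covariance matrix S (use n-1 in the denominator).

Step 1 — column means:
  mean(U) = (7 + 4 + 5 + 6 + 4) / 5 = 26/5 = 5.2
  mean(V) = (7 + 1 + 5 + 2 + 6) / 5 = 21/5 = 4.2
  mean(W) = (2 + 7 + 1 + 1 + 8) / 5 = 19/5 = 3.8

Step 2 — sample covariance S[i,j] = (1/(n-1)) · Σ_k (x_{k,i} - mean_i) · (x_{k,j} - mean_j), with n-1 = 4.
  S[U,U] = ((1.8)·(1.8) + (-1.2)·(-1.2) + (-0.2)·(-0.2) + (0.8)·(0.8) + (-1.2)·(-1.2)) / 4 = 6.8/4 = 1.7
  S[U,V] = ((1.8)·(2.8) + (-1.2)·(-3.2) + (-0.2)·(0.8) + (0.8)·(-2.2) + (-1.2)·(1.8)) / 4 = 4.8/4 = 1.2
  S[U,W] = ((1.8)·(-1.8) + (-1.2)·(3.2) + (-0.2)·(-2.8) + (0.8)·(-2.8) + (-1.2)·(4.2)) / 4 = -13.8/4 = -3.45
  S[V,V] = ((2.8)·(2.8) + (-3.2)·(-3.2) + (0.8)·(0.8) + (-2.2)·(-2.2) + (1.8)·(1.8)) / 4 = 26.8/4 = 6.7
  S[V,W] = ((2.8)·(-1.8) + (-3.2)·(3.2) + (0.8)·(-2.8) + (-2.2)·(-2.8) + (1.8)·(4.2)) / 4 = -3.8/4 = -0.95
  S[W,W] = ((-1.8)·(-1.8) + (3.2)·(3.2) + (-2.8)·(-2.8) + (-2.8)·(-2.8) + (4.2)·(4.2)) / 4 = 46.8/4 = 11.7

S is symmetric (S[j,i] = S[i,j]). Assembling:

S = [[1.7, 1.2, -3.45],
 [1.2, 6.7, -0.95],
 [-3.45, -0.95, 11.7]]


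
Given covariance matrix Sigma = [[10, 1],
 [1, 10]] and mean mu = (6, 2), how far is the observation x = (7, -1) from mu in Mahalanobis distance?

Step 1 — centre the observation: (x - mu) = (1, -3).

Step 2 — invert Sigma. det(Sigma) = 10·10 - (1)² = 99.
  Sigma^{-1} = (1/det) · [[d, -b], [-b, a]] = [[0.101, -0.0101],
 [-0.0101, 0.101]].

Step 3 — form the quadratic (x - mu)^T · Sigma^{-1} · (x - mu):
  Sigma^{-1} · (x - mu) = (0.1313, -0.3131).
  (x - mu)^T · [Sigma^{-1} · (x - mu)] = (1)·(0.1313) + (-3)·(-0.3131) = 1.0707.

Step 4 — take square root: d = √(1.0707) ≈ 1.0347.

d(x, mu) = √(1.0707) ≈ 1.0347


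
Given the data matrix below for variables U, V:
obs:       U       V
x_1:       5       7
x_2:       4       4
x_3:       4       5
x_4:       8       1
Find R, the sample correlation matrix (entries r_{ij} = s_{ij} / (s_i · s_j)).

Step 1 — column means:
  mean(U) = (5 + 4 + 4 + 8) / 4 = 21/4 = 5.25
  mean(V) = (7 + 4 + 5 + 1) / 4 = 17/4 = 4.25

Step 2 — sample variances and covariances s[i,j] = (1/(n-1)) · Σ_k (x_{k,i} - mean_i) · (x_{k,j} - mean_j), with n-1 = 3:
  s[U,U] = ((-0.25)·(-0.25) + (-1.25)·(-1.25) + (-1.25)·(-1.25) + (2.75)·(2.75)) / 3 = 10.75/3 = 3.5833
  s[U,V] = ((-0.25)·(2.75) + (-1.25)·(-0.25) + (-1.25)·(0.75) + (2.75)·(-3.25)) / 3 = -10.25/3 = -3.4167
  s[V,V] = ((2.75)·(2.75) + (-0.25)·(-0.25) + (0.75)·(0.75) + (-3.25)·(-3.25)) / 3 = 18.75/3 = 6.25
  Sample standard deviations s_i = √(s[i,i]):
  s(U) = √(3.5833) = 1.893
  s(V) = √(6.25) = 2.5

Step 3 — r_{ij} = s_{ij} / (s_i · s_j):
  r[U,U] = 1 (diagonal).
  r[U,V] = -3.4167 / (1.893 · 2.5) = -3.4167 / 4.7324 = -0.722
  r[V,V] = 1 (diagonal).

R is symmetric with unit diagonal. Assembling:

R = [[1, -0.722],
 [-0.722, 1]]


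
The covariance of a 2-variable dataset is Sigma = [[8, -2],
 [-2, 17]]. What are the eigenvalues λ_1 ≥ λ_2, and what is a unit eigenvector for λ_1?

Step 1 — characteristic polynomial of 2×2 Sigma:
  det(Sigma - λI) = λ² - trace · λ + det = 0.
  trace = 8 + 17 = 25, det = 8·17 - (-2)² = 132.
Step 2 — discriminant:
  Δ = trace² - 4·det = 625 - 528 = 97.
Step 3 — eigenvalues:
  λ = (trace ± √Δ)/2 = (25 ± 9.8489)/2,
  λ_1 = 17.4244,  λ_2 = 7.5756.

Step 4 — unit eigenvector for λ_1: solve (Sigma - λ_1 I)v = 0. First row:
  (8 - 17.4244)·v_x + (-2)·v_y = 0, i.e. (-9.4244)·v_x + (-2)·v_y = 0,
  so v ∝ (b, λ_1 - a) = (-2, 9.4244); multiply by -1 so the first entry is positive: u = (2, -9.4244).
  ||u|| = √((2)² + (-9.4244)²) = √(92.8199) ≈ 9.6343,
  v_1 = u/||u|| ≈ (0.2076, -0.9782) (||v_1|| = 1).

λ_1 = 17.4244,  λ_2 = 7.5756;  v_1 ≈ (0.2076, -0.9782)


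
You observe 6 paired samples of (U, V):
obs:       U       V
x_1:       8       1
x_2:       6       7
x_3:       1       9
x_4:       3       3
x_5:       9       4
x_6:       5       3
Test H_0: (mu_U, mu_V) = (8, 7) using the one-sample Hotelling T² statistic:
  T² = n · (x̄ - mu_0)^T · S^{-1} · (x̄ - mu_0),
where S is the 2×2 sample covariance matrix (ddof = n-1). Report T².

Step 1 — sample mean vector:
  mean(U) = (8 + 6 + 1 + 3 + 9 + 5) / 6 = 32/6 = 5.3333
  mean(V) = (1 + 7 + 9 + 3 + 4 + 3) / 6 = 27/6 = 4.5
  x̄ = (5.3333, 4.5),  deviation x̄ - mu_0 = (5.3333, 4.5) - (8, 7) = (-2.6667, -2.5).

Step 2 — sample covariance matrix, S[i,j] = (1/(n-1)) · Σ_k (x_{k,i} - mean_i) · (x_{k,j} - mean_j), divisor n-1 = 5:
  S[U,U] = ((2.6667)·(2.6667) + (0.6667)·(0.6667) + (-4.3333)·(-4.3333) + (-2.3333)·(-2.3333) + (3.6667)·(3.6667) + (-0.3333)·(-0.3333)) / 5 = 45.3333/5 = 9.0667
  S[U,V] = ((2.6667)·(-3.5) + (0.6667)·(2.5) + (-4.3333)·(4.5) + (-2.3333)·(-1.5) + (3.6667)·(-0.5) + (-0.3333)·(-1.5)) / 5 = -25/5 = -5
  S[V,V] = ((-3.5)·(-3.5) + (2.5)·(2.5) + (4.5)·(4.5) + (-1.5)·(-1.5) + (-0.5)·(-0.5) + (-1.5)·(-1.5)) / 5 = 43.5/5 = 8.7
  S = [[9.0667, -5],
 [-5, 8.7]].

Step 3 — invert S. det(S) = 9.0667·8.7 - (-5)² = 53.88.
  S^{-1} = (1/det) · [[d, -b], [-b, a]] = [[0.1615, 0.0928],
 [0.0928, 0.1683]].

Step 4 — quadratic form (x̄ - mu_0)^T · S^{-1} · (x̄ - mu_0):
  S^{-1} · (x̄ - mu_0) = (-0.6626, -0.6682),
  (x̄ - mu_0)^T · [...] = (-2.6667)·(-0.6626) + (-2.5)·(-0.6682) = 3.4373.

Step 5 — scale by n: T² = 6 · 3.4373 = 20.6236.

T² ≈ 20.6236


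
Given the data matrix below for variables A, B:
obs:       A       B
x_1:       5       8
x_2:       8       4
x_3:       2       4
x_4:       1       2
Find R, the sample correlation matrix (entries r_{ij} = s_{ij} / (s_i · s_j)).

Step 1 — column means:
  mean(A) = (5 + 8 + 2 + 1) / 4 = 16/4 = 4
  mean(B) = (8 + 4 + 4 + 2) / 4 = 18/4 = 4.5

Step 2 — sample variances and covariances s[i,j] = (1/(n-1)) · Σ_k (x_{k,i} - mean_i) · (x_{k,j} - mean_j), with n-1 = 3:
  s[A,A] = ((1)·(1) + (4)·(4) + (-2)·(-2) + (-3)·(-3)) / 3 = 30/3 = 10
  s[A,B] = ((1)·(3.5) + (4)·(-0.5) + (-2)·(-0.5) + (-3)·(-2.5)) / 3 = 10/3 = 3.3333
  s[B,B] = ((3.5)·(3.5) + (-0.5)·(-0.5) + (-0.5)·(-0.5) + (-2.5)·(-2.5)) / 3 = 19/3 = 6.3333
  Sample standard deviations s_i = √(s[i,i]):
  s(A) = √(10) = 3.1623
  s(B) = √(6.3333) = 2.5166

Step 3 — r_{ij} = s_{ij} / (s_i · s_j):
  r[A,A] = 1 (diagonal).
  r[A,B] = 3.3333 / (3.1623 · 2.5166) = 3.3333 / 7.9582 = 0.4189
  r[B,B] = 1 (diagonal).

R is symmetric with unit diagonal. Assembling:

R = [[1, 0.4189],
 [0.4189, 1]]


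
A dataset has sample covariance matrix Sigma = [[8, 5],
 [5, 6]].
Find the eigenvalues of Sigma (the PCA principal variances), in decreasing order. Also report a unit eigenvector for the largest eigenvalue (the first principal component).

Step 1 — characteristic polynomial of 2×2 Sigma:
  det(Sigma - λI) = λ² - trace · λ + det = 0.
  trace = 8 + 6 = 14, det = 8·6 - (5)² = 23.
Step 2 — discriminant:
  Δ = trace² - 4·det = 196 - 92 = 104.
Step 3 — eigenvalues:
  λ = (trace ± √Δ)/2 = (14 ± 10.198)/2,
  λ_1 = 12.099,  λ_2 = 1.901.

Step 4 — unit eigenvector for λ_1: solve (Sigma - λ_1 I)v = 0. First row:
  (8 - 12.099)·v_x + (5)·v_y = 0, i.e. (-4.099)·v_x + (5)·v_y = 0,
  so v ∝ (b, λ_1 - a) = (5, 4.099) = u.
  ||u|| = √((5)² + (4.099)²) = √(41.802) ≈ 6.4654,
  v_1 = u/||u|| ≈ (0.7733, 0.634) (||v_1|| = 1).

λ_1 = 12.099,  λ_2 = 1.901;  v_1 ≈ (0.7733, 0.634)


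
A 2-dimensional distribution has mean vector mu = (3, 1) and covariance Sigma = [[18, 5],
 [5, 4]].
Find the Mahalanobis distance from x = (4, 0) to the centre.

Step 1 — centre the observation: (x - mu) = (1, -1).

Step 2 — invert Sigma. det(Sigma) = 18·4 - (5)² = 47.
  Sigma^{-1} = (1/det) · [[d, -b], [-b, a]] = [[0.0851, -0.1064],
 [-0.1064, 0.383]].

Step 3 — form the quadratic (x - mu)^T · Sigma^{-1} · (x - mu):
  Sigma^{-1} · (x - mu) = (0.1915, -0.4894).
  (x - mu)^T · [Sigma^{-1} · (x - mu)] = (1)·(0.1915) + (-1)·(-0.4894) = 0.6809.

Step 4 — take square root: d = √(0.6809) ≈ 0.8251.

d(x, mu) = √(0.6809) ≈ 0.8251


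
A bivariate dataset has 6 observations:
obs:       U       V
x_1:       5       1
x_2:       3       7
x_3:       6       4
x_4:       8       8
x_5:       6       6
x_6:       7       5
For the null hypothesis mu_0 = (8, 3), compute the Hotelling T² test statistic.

Step 1 — sample mean vector:
  mean(U) = (5 + 3 + 6 + 8 + 6 + 7) / 6 = 35/6 = 5.8333
  mean(V) = (1 + 7 + 4 + 8 + 6 + 5) / 6 = 31/6 = 5.1667
  x̄ = (5.8333, 5.1667),  deviation x̄ - mu_0 = (5.8333, 5.1667) - (8, 3) = (-2.1667, 2.1667).

Step 2 — sample covariance matrix, S[i,j] = (1/(n-1)) · Σ_k (x_{k,i} - mean_i) · (x_{k,j} - mean_j), divisor n-1 = 5:
  S[U,U] = ((-0.8333)·(-0.8333) + (-2.8333)·(-2.8333) + (0.1667)·(0.1667) + (2.1667)·(2.1667) + (0.1667)·(0.1667) + (1.1667)·(1.1667)) / 5 = 14.8333/5 = 2.9667
  S[U,V] = ((-0.8333)·(-4.1667) + (-2.8333)·(1.8333) + (0.1667)·(-1.1667) + (2.1667)·(2.8333) + (0.1667)·(0.8333) + (1.1667)·(-0.1667)) / 5 = 4.1667/5 = 0.8333
  S[V,V] = ((-4.1667)·(-4.1667) + (1.8333)·(1.8333) + (-1.1667)·(-1.1667) + (2.8333)·(2.8333) + (0.8333)·(0.8333) + (-0.1667)·(-0.1667)) / 5 = 30.8333/5 = 6.1667
  S = [[2.9667, 0.8333],
 [0.8333, 6.1667]].

Step 3 — invert S. det(S) = 2.9667·6.1667 - (0.8333)² = 17.6.
  S^{-1} = (1/det) · [[d, -b], [-b, a]] = [[0.3504, -0.0473],
 [-0.0473, 0.1686]].

Step 4 — quadratic form (x̄ - mu_0)^T · S^{-1} · (x̄ - mu_0):
  S^{-1} · (x̄ - mu_0) = (-0.8617, 0.4678),
  (x̄ - mu_0)^T · [...] = (-2.1667)·(-0.8617) + (2.1667)·(0.4678) = 2.8807.

Step 5 — scale by n: T² = 6 · 2.8807 = 17.2841.

T² ≈ 17.2841


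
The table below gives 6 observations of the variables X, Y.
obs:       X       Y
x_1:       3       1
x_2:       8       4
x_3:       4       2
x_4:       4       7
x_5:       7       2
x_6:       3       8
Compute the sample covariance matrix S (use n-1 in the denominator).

Step 1 — column means:
  mean(X) = (3 + 8 + 4 + 4 + 7 + 3) / 6 = 29/6 = 4.8333
  mean(Y) = (1 + 4 + 2 + 7 + 2 + 8) / 6 = 24/6 = 4

Step 2 — sample covariance S[i,j] = (1/(n-1)) · Σ_k (x_{k,i} - mean_i) · (x_{k,j} - mean_j), with n-1 = 5.
  S[X,X] = ((-1.8333)·(-1.8333) + (3.1667)·(3.1667) + (-0.8333)·(-0.8333) + (-0.8333)·(-0.8333) + (2.1667)·(2.1667) + (-1.8333)·(-1.8333)) / 5 = 22.8333/5 = 4.5667
  S[X,Y] = ((-1.8333)·(-3) + (3.1667)·(0) + (-0.8333)·(-2) + (-0.8333)·(3) + (2.1667)·(-2) + (-1.8333)·(4)) / 5 = -7/5 = -1.4
  S[Y,Y] = ((-3)·(-3) + (0)·(0) + (-2)·(-2) + (3)·(3) + (-2)·(-2) + (4)·(4)) / 5 = 42/5 = 8.4

S is symmetric (S[j,i] = S[i,j]). Assembling:

S = [[4.5667, -1.4],
 [-1.4, 8.4]]


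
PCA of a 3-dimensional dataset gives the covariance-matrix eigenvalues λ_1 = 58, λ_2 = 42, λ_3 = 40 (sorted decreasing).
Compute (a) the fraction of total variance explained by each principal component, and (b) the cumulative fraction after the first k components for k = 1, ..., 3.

Step 1 — total variance = trace(Sigma) = Σ λ_i = 58 + 42 + 40 = 140.

Step 2 — fraction explained by component i = λ_i / Σ λ:
  PC1: 58/140 = 0.4143
  PC2: 42/140 = 0.3
  PC3: 40/140 = 0.2857

Step 3 — cumulative fraction after k components = (λ_1 + ... + λ_k) / Σ λ:
  k = 1: 58/140 = 0.4143
  k = 2: (58 + 42)/140 = 100/140 = 0.7143
  k = 3: (58 + 42 + 40)/140 = 140/140 = 1

Summary (fraction, with percent):

explained: PC1 0.4143 (41.43%), PC2 0.3 (30%), PC3 0.2857 (28.57%);  cumulative: 0.4143, 0.7143, 1


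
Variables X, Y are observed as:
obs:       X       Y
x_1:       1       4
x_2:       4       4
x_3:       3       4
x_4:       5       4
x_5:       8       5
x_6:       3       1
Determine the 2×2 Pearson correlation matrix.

Step 1 — column means:
  mean(X) = (1 + 4 + 3 + 5 + 8 + 3) / 6 = 24/6 = 4
  mean(Y) = (4 + 4 + 4 + 4 + 5 + 1) / 6 = 22/6 = 3.6667

Step 2 — sample variances and covariances s[i,j] = (1/(n-1)) · Σ_k (x_{k,i} - mean_i) · (x_{k,j} - mean_j), with n-1 = 5:
  s[X,X] = ((-3)·(-3) + (0)·(0) + (-1)·(-1) + (1)·(1) + (4)·(4) + (-1)·(-1)) / 5 = 28/5 = 5.6
  s[X,Y] = ((-3)·(0.3333) + (0)·(0.3333) + (-1)·(0.3333) + (1)·(0.3333) + (4)·(1.3333) + (-1)·(-2.6667)) / 5 = 7/5 = 1.4
  s[Y,Y] = ((0.3333)·(0.3333) + (0.3333)·(0.3333) + (0.3333)·(0.3333) + (0.3333)·(0.3333) + (1.3333)·(1.3333) + (-2.6667)·(-2.6667)) / 5 = 9.3333/5 = 1.8667
  Sample standard deviations s_i = √(s[i,i]):
  s(X) = √(5.6) = 2.3664
  s(Y) = √(1.8667) = 1.3663

Step 3 — r_{ij} = s_{ij} / (s_i · s_j):
  r[X,X] = 1 (diagonal).
  r[X,Y] = 1.4 / (2.3664 · 1.3663) = 1.4 / 3.2332 = 0.433
  r[Y,Y] = 1 (diagonal).

R is symmetric with unit diagonal. Assembling:

R = [[1, 0.433],
 [0.433, 1]]


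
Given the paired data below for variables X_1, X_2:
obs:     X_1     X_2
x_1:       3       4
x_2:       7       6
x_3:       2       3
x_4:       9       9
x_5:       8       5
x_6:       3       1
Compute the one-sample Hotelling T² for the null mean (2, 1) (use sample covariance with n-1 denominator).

Step 1 — sample mean vector:
  mean(X_1) = (3 + 7 + 2 + 9 + 8 + 3) / 6 = 32/6 = 5.3333
  mean(X_2) = (4 + 6 + 3 + 9 + 5 + 1) / 6 = 28/6 = 4.6667
  x̄ = (5.3333, 4.6667),  deviation x̄ - mu_0 = (5.3333, 4.6667) - (2, 1) = (3.3333, 3.6667).

Step 2 — sample covariance matrix, S[i,j] = (1/(n-1)) · Σ_k (x_{k,i} - mean_i) · (x_{k,j} - mean_j), divisor n-1 = 5:
  S[X_1,X_1] = ((-2.3333)·(-2.3333) + (1.6667)·(1.6667) + (-3.3333)·(-3.3333) + (3.6667)·(3.6667) + (2.6667)·(2.6667) + (-2.3333)·(-2.3333)) / 5 = 45.3333/5 = 9.0667
  S[X_1,X_2] = ((-2.3333)·(-0.6667) + (1.6667)·(1.3333) + (-3.3333)·(-1.6667) + (3.6667)·(4.3333) + (2.6667)·(0.3333) + (-2.3333)·(-3.6667)) / 5 = 34.6667/5 = 6.9333
  S[X_2,X_2] = ((-0.6667)·(-0.6667) + (1.3333)·(1.3333) + (-1.6667)·(-1.6667) + (4.3333)·(4.3333) + (0.3333)·(0.3333) + (-3.6667)·(-3.6667)) / 5 = 37.3333/5 = 7.4667
  S = [[9.0667, 6.9333],
 [6.9333, 7.4667]].

Step 3 — invert S. det(S) = 9.0667·7.4667 - (6.9333)² = 19.6267.
  S^{-1} = (1/det) · [[d, -b], [-b, a]] = [[0.3804, -0.3533],
 [-0.3533, 0.462]].

Step 4 — quadratic form (x̄ - mu_0)^T · S^{-1} · (x̄ - mu_0):
  S^{-1} · (x̄ - mu_0) = (-0.0272, 0.5163),
  (x̄ - mu_0)^T · [...] = (3.3333)·(-0.0272) + (3.6667)·(0.5163) = 1.8025.

Step 5 — scale by n: T² = 6 · 1.8025 = 10.8152.

T² ≈ 10.8152


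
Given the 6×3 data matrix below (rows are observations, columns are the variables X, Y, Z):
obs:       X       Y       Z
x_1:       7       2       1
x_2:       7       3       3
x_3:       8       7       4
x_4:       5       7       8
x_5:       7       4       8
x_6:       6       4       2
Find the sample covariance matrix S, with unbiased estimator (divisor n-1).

Step 1 — column means:
  mean(X) = (7 + 7 + 8 + 5 + 7 + 6) / 6 = 40/6 = 6.6667
  mean(Y) = (2 + 3 + 7 + 7 + 4 + 4) / 6 = 27/6 = 4.5
  mean(Z) = (1 + 3 + 4 + 8 + 8 + 2) / 6 = 26/6 = 4.3333

Step 2 — sample covariance S[i,j] = (1/(n-1)) · Σ_k (x_{k,i} - mean_i) · (x_{k,j} - mean_j), with n-1 = 5.
  S[X,X] = ((0.3333)·(0.3333) + (0.3333)·(0.3333) + (1.3333)·(1.3333) + (-1.6667)·(-1.6667) + (0.3333)·(0.3333) + (-0.6667)·(-0.6667)) / 5 = 5.3333/5 = 1.0667
  S[X,Y] = ((0.3333)·(-2.5) + (0.3333)·(-1.5) + (1.3333)·(2.5) + (-1.6667)·(2.5) + (0.3333)·(-0.5) + (-0.6667)·(-0.5)) / 5 = -2/5 = -0.4
  S[X,Z] = ((0.3333)·(-3.3333) + (0.3333)·(-1.3333) + (1.3333)·(-0.3333) + (-1.6667)·(3.6667) + (0.3333)·(3.6667) + (-0.6667)·(-2.3333)) / 5 = -5.3333/5 = -1.0667
  S[Y,Y] = ((-2.5)·(-2.5) + (-1.5)·(-1.5) + (2.5)·(2.5) + (2.5)·(2.5) + (-0.5)·(-0.5) + (-0.5)·(-0.5)) / 5 = 21.5/5 = 4.3
  S[Y,Z] = ((-2.5)·(-3.3333) + (-1.5)·(-1.3333) + (2.5)·(-0.3333) + (2.5)·(3.6667) + (-0.5)·(3.6667) + (-0.5)·(-2.3333)) / 5 = 18/5 = 3.6
  S[Z,Z] = ((-3.3333)·(-3.3333) + (-1.3333)·(-1.3333) + (-0.3333)·(-0.3333) + (3.6667)·(3.6667) + (3.6667)·(3.6667) + (-2.3333)·(-2.3333)) / 5 = 45.3333/5 = 9.0667

S is symmetric (S[j,i] = S[i,j]). Assembling:

S = [[1.0667, -0.4, -1.0667],
 [-0.4, 4.3, 3.6],
 [-1.0667, 3.6, 9.0667]]


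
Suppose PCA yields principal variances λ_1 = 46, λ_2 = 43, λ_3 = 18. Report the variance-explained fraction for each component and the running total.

Step 1 — total variance = trace(Sigma) = Σ λ_i = 46 + 43 + 18 = 107.

Step 2 — fraction explained by component i = λ_i / Σ λ:
  PC1: 46/107 = 0.4299
  PC2: 43/107 = 0.4019
  PC3: 18/107 = 0.1682

Step 3 — cumulative fraction after k components = (λ_1 + ... + λ_k) / Σ λ:
  k = 1: 46/107 = 0.4299
  k = 2: (46 + 43)/107 = 89/107 = 0.8318
  k = 3: (46 + 43 + 18)/107 = 107/107 = 1

Summary (fraction, with percent):

explained: PC1 0.4299 (42.99%), PC2 0.4019 (40.19%), PC3 0.1682 (16.82%);  cumulative: 0.4299, 0.8318, 1


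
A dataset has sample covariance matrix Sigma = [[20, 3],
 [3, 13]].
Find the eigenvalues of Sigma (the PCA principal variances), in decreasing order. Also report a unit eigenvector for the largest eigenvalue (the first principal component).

Step 1 — characteristic polynomial of 2×2 Sigma:
  det(Sigma - λI) = λ² - trace · λ + det = 0.
  trace = 20 + 13 = 33, det = 20·13 - (3)² = 251.
Step 2 — discriminant:
  Δ = trace² - 4·det = 1089 - 1004 = 85.
Step 3 — eigenvalues:
  λ = (trace ± √Δ)/2 = (33 ± 9.2195)/2,
  λ_1 = 21.1098,  λ_2 = 11.8902.

Step 4 — unit eigenvector for λ_1: solve (Sigma - λ_1 I)v = 0. First row:
  (20 - 21.1098)·v_x + (3)·v_y = 0, i.e. (-1.1098)·v_x + (3)·v_y = 0,
  so v ∝ (b, λ_1 - a) = (3, 1.1098) = u.
  ||u|| = √((3)² + (1.1098)²) = √(10.2316) ≈ 3.1987,
  v_1 = u/||u|| ≈ (0.9379, 0.3469) (||v_1|| = 1).

λ_1 = 21.1098,  λ_2 = 11.8902;  v_1 ≈ (0.9379, 0.3469)


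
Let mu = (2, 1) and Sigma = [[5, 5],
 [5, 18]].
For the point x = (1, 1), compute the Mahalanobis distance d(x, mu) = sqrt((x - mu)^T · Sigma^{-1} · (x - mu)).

Step 1 — centre the observation: (x - mu) = (-1, 0).

Step 2 — invert Sigma. det(Sigma) = 5·18 - (5)² = 65.
  Sigma^{-1} = (1/det) · [[d, -b], [-b, a]] = [[0.2769, -0.0769],
 [-0.0769, 0.0769]].

Step 3 — form the quadratic (x - mu)^T · Sigma^{-1} · (x - mu):
  Sigma^{-1} · (x - mu) = (-0.2769, 0.0769).
  (x - mu)^T · [Sigma^{-1} · (x - mu)] = (-1)·(-0.2769) + (0)·(0.0769) = 0.2769.

Step 4 — take square root: d = √(0.2769) ≈ 0.5262.

d(x, mu) = √(0.2769) ≈ 0.5262


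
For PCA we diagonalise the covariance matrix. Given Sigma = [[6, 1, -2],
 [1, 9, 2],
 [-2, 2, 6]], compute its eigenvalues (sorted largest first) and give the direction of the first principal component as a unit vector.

Step 1 — characteristic polynomial p(λ) = det(λI - Sigma) = λ³ - tr·λ² + c_1·λ - det, where tr = trace, c_1 = sum of the principal 2×2 minors, det = det(Sigma):
  tr = 6 + 9 + 6 = 21,
  c_1 = (6·9 - (1)²) + (6·6 - (-2)²) + (9·6 - (2)²) = 53 + 32 + 50 = 135,
  det = 6·(9·6 - (2)²) - (1)·((1)·6 - (2)·(-2)) + (-2)·((1)·(2) - 9·(-2)) = 6·(50) - (1)·(10) + (-2)·(20) = 250.
  So p(λ) = λ³ - 21λ² + 135λ - 250.
Step 2 — look for an integer root (rational root theorem: any rational root is an integer divisor of 250). Testing λ = 10:
  p(10) = 1000 - 2100 + 1350 - 250 = 0  ✓
  Dividing out (λ - 10): p(λ) = (λ - 10)(λ² - 11λ + 25).
Step 3 — remaining eigenvalues from the quadratic λ² - 11λ + 25 = 0:
  Δ = 11² - 4·25 = 121 - 100 = 21,  λ = (11 ± √21)/2 = (11 ± 4.5826)/2 ≈ 7.7913 or 3.2087.
  Sorted: λ_1 = 10,  λ_2 = 7.7913,  λ_3 = 3.2087  (check: sum = 21 = tr ✓).

Step 4 — unit eigenvector for λ_1 = 10: v spans the null space of (Sigma - λ_1 I), whose rows are
  r_1 = (-4, 1, -2),  r_2 = (1, -1, 2),  r_3 = (-2, 2, -4).
  v is orthogonal to every row, so take v ∝ r_1 × r_2 = ((1)·(2) - (-2)·(-1), (-2)·(1) - (-4)·(2), (-4)·(-1) - (1)·(1)) = (0, 6, 3).
  Rescale (divide by 3): u = (0, 2, 1).
  ||u|| = √((0)² + (2)² + (1)²) = √(5) ≈ 2.2361,  v_1 = u/||u|| ≈ (0, 0.8944, 0.4472) (||v_1|| = 1).

λ_1 = 10,  λ_2 = 7.7913,  λ_3 = 3.2087;  v_1 ≈ (0, 0.8944, 0.4472)


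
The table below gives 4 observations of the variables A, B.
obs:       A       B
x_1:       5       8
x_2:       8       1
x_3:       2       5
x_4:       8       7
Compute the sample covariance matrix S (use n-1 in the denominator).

Step 1 — column means:
  mean(A) = (5 + 8 + 2 + 8) / 4 = 23/4 = 5.75
  mean(B) = (8 + 1 + 5 + 7) / 4 = 21/4 = 5.25

Step 2 — sample covariance S[i,j] = (1/(n-1)) · Σ_k (x_{k,i} - mean_i) · (x_{k,j} - mean_j), with n-1 = 3.
  S[A,A] = ((-0.75)·(-0.75) + (2.25)·(2.25) + (-3.75)·(-3.75) + (2.25)·(2.25)) / 3 = 24.75/3 = 8.25
  S[A,B] = ((-0.75)·(2.75) + (2.25)·(-4.25) + (-3.75)·(-0.25) + (2.25)·(1.75)) / 3 = -6.75/3 = -2.25
  S[B,B] = ((2.75)·(2.75) + (-4.25)·(-4.25) + (-0.25)·(-0.25) + (1.75)·(1.75)) / 3 = 28.75/3 = 9.5833

S is symmetric (S[j,i] = S[i,j]). Assembling:

S = [[8.25, -2.25],
 [-2.25, 9.5833]]


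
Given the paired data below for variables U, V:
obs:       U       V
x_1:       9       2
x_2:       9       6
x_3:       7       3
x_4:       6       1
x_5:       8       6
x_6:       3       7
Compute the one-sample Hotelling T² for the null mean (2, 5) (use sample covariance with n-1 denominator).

Step 1 — sample mean vector:
  mean(U) = (9 + 9 + 7 + 6 + 8 + 3) / 6 = 42/6 = 7
  mean(V) = (2 + 6 + 3 + 1 + 6 + 7) / 6 = 25/6 = 4.1667
  x̄ = (7, 4.1667),  deviation x̄ - mu_0 = (7, 4.1667) - (2, 5) = (5, -0.8333).

Step 2 — sample covariance matrix, S[i,j] = (1/(n-1)) · Σ_k (x_{k,i} - mean_i) · (x_{k,j} - mean_j), divisor n-1 = 5:
  S[U,U] = ((2)·(2) + (2)·(2) + (0)·(0) + (-1)·(-1) + (1)·(1) + (-4)·(-4)) / 5 = 26/5 = 5.2
  S[U,V] = ((2)·(-2.1667) + (2)·(1.8333) + (0)·(-1.1667) + (-1)·(-3.1667) + (1)·(1.8333) + (-4)·(2.8333)) / 5 = -7/5 = -1.4
  S[V,V] = ((-2.1667)·(-2.1667) + (1.8333)·(1.8333) + (-1.1667)·(-1.1667) + (-3.1667)·(-3.1667) + (1.8333)·(1.8333) + (2.8333)·(2.8333)) / 5 = 30.8333/5 = 6.1667
  S = [[5.2, -1.4],
 [-1.4, 6.1667]].

Step 3 — invert S. det(S) = 5.2·6.1667 - (-1.4)² = 30.1067.
  S^{-1} = (1/det) · [[d, -b], [-b, a]] = [[0.2048, 0.0465],
 [0.0465, 0.1727]].

Step 4 — quadratic form (x̄ - mu_0)^T · S^{-1} · (x̄ - mu_0):
  S^{-1} · (x̄ - mu_0) = (0.9854, 0.0886),
  (x̄ - mu_0)^T · [...] = (5)·(0.9854) + (-0.8333)·(0.0886) = 4.8531.

Step 5 — scale by n: T² = 6 · 4.8531 = 29.1187.

T² ≈ 29.1187


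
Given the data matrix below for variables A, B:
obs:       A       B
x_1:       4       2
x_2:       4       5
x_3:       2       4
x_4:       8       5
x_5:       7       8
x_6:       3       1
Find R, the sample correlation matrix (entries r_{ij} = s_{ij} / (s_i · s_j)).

Step 1 — column means:
  mean(A) = (4 + 4 + 2 + 8 + 7 + 3) / 6 = 28/6 = 4.6667
  mean(B) = (2 + 5 + 4 + 5 + 8 + 1) / 6 = 25/6 = 4.1667

Step 2 — sample variances and covariances s[i,j] = (1/(n-1)) · Σ_k (x_{k,i} - mean_i) · (x_{k,j} - mean_j), with n-1 = 5:
  s[A,A] = ((-0.6667)·(-0.6667) + (-0.6667)·(-0.6667) + (-2.6667)·(-2.6667) + (3.3333)·(3.3333) + (2.3333)·(2.3333) + (-1.6667)·(-1.6667)) / 5 = 27.3333/5 = 5.4667
  s[A,B] = ((-0.6667)·(-2.1667) + (-0.6667)·(0.8333) + (-2.6667)·(-0.1667) + (3.3333)·(0.8333) + (2.3333)·(3.8333) + (-1.6667)·(-3.1667)) / 5 = 18.3333/5 = 3.6667
  s[B,B] = ((-2.1667)·(-2.1667) + (0.8333)·(0.8333) + (-0.1667)·(-0.1667) + (0.8333)·(0.8333) + (3.8333)·(3.8333) + (-3.1667)·(-3.1667)) / 5 = 30.8333/5 = 6.1667
  Sample standard deviations s_i = √(s[i,i]):
  s(A) = √(5.4667) = 2.3381
  s(B) = √(6.1667) = 2.4833

Step 3 — r_{ij} = s_{ij} / (s_i · s_j):
  r[A,A] = 1 (diagonal).
  r[A,B] = 3.6667 / (2.3381 · 2.4833) = 3.6667 / 5.8061 = 0.6315
  r[B,B] = 1 (diagonal).

R is symmetric with unit diagonal. Assembling:

R = [[1, 0.6315],
 [0.6315, 1]]
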